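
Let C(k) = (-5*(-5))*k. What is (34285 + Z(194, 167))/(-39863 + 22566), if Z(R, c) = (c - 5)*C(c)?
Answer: -710635/17297 ≈ -41.084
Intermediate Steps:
C(k) = 25*k
Z(R, c) = 25*c*(-5 + c) (Z(R, c) = (c - 5)*(25*c) = (-5 + c)*(25*c) = 25*c*(-5 + c))
(34285 + Z(194, 167))/(-39863 + 22566) = (34285 + 25*167*(-5 + 167))/(-39863 + 22566) = (34285 + 25*167*162)/(-17297) = (34285 + 676350)*(-1/17297) = 710635*(-1/17297) = -710635/17297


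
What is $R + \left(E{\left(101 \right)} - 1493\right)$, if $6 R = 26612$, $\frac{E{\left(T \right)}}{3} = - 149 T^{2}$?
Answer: $- \frac{13670714}{3} \approx -4.5569 \cdot 10^{6}$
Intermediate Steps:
$E{\left(T \right)} = - 447 T^{2}$ ($E{\left(T \right)} = 3 \left(- 149 T^{2}\right) = - 447 T^{2}$)
$R = \frac{13306}{3}$ ($R = \frac{1}{6} \cdot 26612 = \frac{13306}{3} \approx 4435.3$)
$R + \left(E{\left(101 \right)} - 1493\right) = \frac{13306}{3} - \left(1493 + 447 \cdot 101^{2}\right) = \frac{13306}{3} - 4561340 = - \frac{13670714}{3}$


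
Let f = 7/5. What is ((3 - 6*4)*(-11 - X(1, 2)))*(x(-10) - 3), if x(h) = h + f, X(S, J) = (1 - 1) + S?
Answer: -14616/5 ≈ -2923.2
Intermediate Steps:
f = 7/5 (f = 7*(⅕) = 7/5 ≈ 1.4000)
X(S, J) = S (X(S, J) = 0 + S = S)
x(h) = 7/5 + h (x(h) = h + 7/5 = 7/5 + h)
((3 - 6*4)*(-11 - X(1, 2)))*(x(-10) - 3) = ((3 - 6*4)*(-11 - 1*1))*((7/5 - 10) - 3) = ((3 - 1*24)*(-11 - 1))*(-43/5 - 3) = ((3 - 24)*(-12))*(-58/5) = -21*(-12)*(-58/5) = 252*(-58/5) = -14616/5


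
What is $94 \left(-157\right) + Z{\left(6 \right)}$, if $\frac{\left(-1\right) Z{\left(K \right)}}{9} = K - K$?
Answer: $-14758$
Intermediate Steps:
$Z{\left(K \right)} = 0$ ($Z{\left(K \right)} = - 9 \left(K - K\right) = \left(-9\right) 0 = 0$)
$94 \left(-157\right) + Z{\left(6 \right)} = 94 \left(-157\right) + 0 = -14758 + 0 = -14758$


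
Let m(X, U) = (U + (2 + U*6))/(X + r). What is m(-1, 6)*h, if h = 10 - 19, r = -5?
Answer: 66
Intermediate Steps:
m(X, U) = (2 + 7*U)/(-5 + X) (m(X, U) = (U + (2 + U*6))/(X - 5) = (U + (2 + 6*U))/(-5 + X) = (2 + 7*U)/(-5 + X))
h = -9
m(-1, 6)*h = ((2 + 7*6)/(-5 - 1))*(-9) = ((2 + 42)/(-6))*(-9) = -⅙*44*(-9) = -22/3*(-9) = 66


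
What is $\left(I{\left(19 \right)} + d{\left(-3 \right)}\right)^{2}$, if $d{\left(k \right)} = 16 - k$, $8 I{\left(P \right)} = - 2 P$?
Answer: $\frac{3249}{16} \approx 203.06$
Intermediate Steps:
$I{\left(P \right)} = - \frac{P}{4}$ ($I{\left(P \right)} = \frac{\left(-2\right) P}{8} = - \frac{P}{4}$)
$\left(I{\left(19 \right)} + d{\left(-3 \right)}\right)^{2} = \left(\left(- \frac{1}{4}\right) 19 + \left(16 - -3\right)\right)^{2} = \left(- \frac{19}{4} + \left(16 + 3\right)\right)^{2} = \left(- \frac{19}{4} + 19\right)^{2} = \left(\frac{57}{4}\right)^{2} = \frac{3249}{16}$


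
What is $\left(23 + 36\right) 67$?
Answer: $3953$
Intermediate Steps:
$\left(23 + 36\right) 67 = 59 \cdot 67 = 3953$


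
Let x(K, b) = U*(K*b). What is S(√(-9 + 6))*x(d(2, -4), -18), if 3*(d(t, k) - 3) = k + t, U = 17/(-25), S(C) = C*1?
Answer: 714*I*√3/25 ≈ 49.467*I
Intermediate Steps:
S(C) = C
U = -17/25 (U = 17*(-1/25) = -17/25 ≈ -0.68000)
d(t, k) = 3 + k/3 + t/3 (d(t, k) = 3 + (k + t)/3 = 3 + (k/3 + t/3) = 3 + k/3 + t/3)
x(K, b) = -17*K*b/25
S(√(-9 + 6))*x(d(2, -4), -18) = √(-9 + 6)*(-17/25*(3 + (⅓)*(-4) + (⅓)*2)*(-18)) = √(-3)*(-17/25*(3 - 4/3 + ⅔)*(-18)) = (I*√3)*(-17/25*7/3*(-18)) = (I*√3)*(714/25) = 714*I*√3/25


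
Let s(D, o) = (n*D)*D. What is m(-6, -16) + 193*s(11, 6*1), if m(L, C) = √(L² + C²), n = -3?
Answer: -70059 + 2*√73 ≈ -70042.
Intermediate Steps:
s(D, o) = -3*D² (s(D, o) = (-3*D)*D = -3*D²)
m(L, C) = √(C² + L²)
m(-6, -16) + 193*s(11, 6*1) = √((-16)² + (-6)²) + 193*(-3*11²) = √(256 + 36) + 193*(-3*121) = √292 + 193*(-363) = 2*√73 - 70059 = -70059 + 2*√73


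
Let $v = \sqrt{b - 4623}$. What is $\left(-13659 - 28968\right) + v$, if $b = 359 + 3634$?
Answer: $-42627 + 3 i \sqrt{70} \approx -42627.0 + 25.1 i$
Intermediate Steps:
$b = 3993$
$v = 3 i \sqrt{70}$ ($v = \sqrt{3993 - 4623} = \sqrt{-630} = 3 i \sqrt{70} \approx 25.1 i$)
$\left(-13659 - 28968\right) + v = \left(-13659 - 28968\right) + 3 i \sqrt{70} = -42627 + 3 i \sqrt{70}$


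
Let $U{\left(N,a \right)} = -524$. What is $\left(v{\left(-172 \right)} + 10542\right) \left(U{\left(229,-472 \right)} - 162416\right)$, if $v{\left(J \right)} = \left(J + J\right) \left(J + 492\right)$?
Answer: $16218721720$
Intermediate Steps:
$v{\left(J \right)} = 2 J \left(492 + J\right)$
$\left(v{\left(-172 \right)} + 10542\right) \left(U{\left(229,-472 \right)} - 162416\right) = \left(2 \left(-172\right) \left(492 - 172\right) + 10542\right) \left(-524 - 162416\right) = \left(2 \left(-172\right) 320 + 10542\right) \left(-524 - 162416\right) = \left(-110080 + 10542\right) \left(-162940\right) = \left(-99538\right) \left(-162940\right) = 16218721720$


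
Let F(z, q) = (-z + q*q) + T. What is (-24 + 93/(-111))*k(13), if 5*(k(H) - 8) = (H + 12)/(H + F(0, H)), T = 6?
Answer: -1386771/6956 ≈ -199.36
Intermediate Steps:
F(z, q) = 6 + q**2 - z (F(z, q) = (-z + q*q) + 6 = (-z + q**2) + 6 = (q**2 - z) + 6 = 6 + q**2 - z)
k(H) = 8 + (12 + H)/(5*(6 + H + H**2)) (k(H) = 8 + ((H + 12)/(H + (6 + H**2 - 1*0)))/5 = 8 + ((12 + H)/(H + (6 + H**2 + 0)))/5 = 8 + ((12 + H)/(H + (6 + H**2)))/5 = 8 + ((12 + H)/(6 + H + H**2))/5 = 8 + (12 + H)/(5*(6 + H + H**2)))
(-24 + 93/(-111))*k(13) = (-24 + 93/(-111))*((252 + 40*13**2 + 41*13)/(5*(6 + 13 + 13**2))) = (-24 + 93*(-1/111))*((252 + 40*169 + 533)/(5*(6 + 13 + 169))) = (-24 - 31/37)*((1/5)*(252 + 6760 + 533)/188) = -919*7545/(185*188) = -919/37*1509/188 = -1386771/6956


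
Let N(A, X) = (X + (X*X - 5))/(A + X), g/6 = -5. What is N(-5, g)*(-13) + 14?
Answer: 2347/7 ≈ 335.29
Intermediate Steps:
g = -30 (g = 6*(-5) = -30)
N(A, X) = (-5 + X + X²)/(A + X) (N(A, X) = (X + (X² - 5))/(A + X) = (X + (-5 + X²))/(A + X) = (-5 + X + X²)/(A + X))
N(-5, g)*(-13) + 14 = ((-5 - 30 + (-30)²)/(-5 - 30))*(-13) + 14 = ((-5 - 30 + 900)/(-35))*(-13) + 14 = -1/35*865*(-13) + 14 = -173/7*(-13) + 14 = 2249/7 + 14 = 2347/7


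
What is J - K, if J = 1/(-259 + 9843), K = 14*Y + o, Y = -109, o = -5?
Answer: 14673105/9584 ≈ 1531.0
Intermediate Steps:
K = -1531 (K = 14*(-109) - 5 = -1526 - 5 = -1531)
J = 1/9584 ≈ 0.00010434
J - K = 1/9584 - 1*(-1531) = 1/9584 + 1531 = 14673105/9584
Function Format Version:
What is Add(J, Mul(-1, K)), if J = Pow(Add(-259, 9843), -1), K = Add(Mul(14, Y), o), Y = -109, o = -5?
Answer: Rational(14673105, 9584) ≈ 1531.0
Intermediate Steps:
K = -1531 (K = Add(Mul(14, -109), -5) = Add(-1526, -5) = -1531)
J = Rational(1, 9584) (J = Pow(9584, -1) = Rational(1, 9584) ≈ 0.00010434)
Add(J, Mul(-1, K)) = Add(Rational(1, 9584), Mul(-1, -1531)) = Add(Rational(1, 9584), 1531) = Rational(14673105, 9584)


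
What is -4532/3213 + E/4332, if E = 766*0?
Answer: -4532/3213 ≈ -1.4105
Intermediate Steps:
E = 0
-4532/3213 + E/4332 = -4532/3213 + 0/4332 = -4532*1/3213 + 0*(1/4332) = -4532/3213 + 0 = -4532/3213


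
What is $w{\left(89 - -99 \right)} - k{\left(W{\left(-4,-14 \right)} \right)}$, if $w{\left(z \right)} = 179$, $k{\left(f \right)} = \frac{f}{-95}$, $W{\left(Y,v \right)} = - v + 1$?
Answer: $\frac{3404}{19} \approx 179.16$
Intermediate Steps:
$W{\left(Y,v \right)} = 1 - v$
$k{\left(f \right)} = - \frac{f}{95}$ ($k{\left(f \right)} = f \left(- \frac{1}{95}\right) = - \frac{f}{95}$)
$w{\left(89 - -99 \right)} - k{\left(W{\left(-4,-14 \right)} \right)} = 179 - - \frac{1 - -14}{95} = 179 - - \frac{1 + 14}{95} = 179 - \left(- \frac{1}{95}\right) 15 = 179 - - \frac{3}{19} = 179 + \frac{3}{19} = \frac{3404}{19}$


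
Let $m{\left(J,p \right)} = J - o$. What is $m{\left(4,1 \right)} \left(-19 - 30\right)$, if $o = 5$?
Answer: $49$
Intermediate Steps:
$m{\left(J,p \right)} = -5 + J$ ($m{\left(J,p \right)} = J - 5 = -5 + J$)
$m{\left(4,1 \right)} \left(-19 - 30\right) = \left(-5 + 4\right) \left(-19 - 30\right) = \left(-1\right) \left(-49\right) = 49$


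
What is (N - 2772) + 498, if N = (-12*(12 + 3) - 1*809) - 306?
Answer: -3569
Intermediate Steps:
N = -1295 (N = (-12*15 - 809) - 306 = (-180 - 809) - 306 = -989 - 306 = -1295)
(N - 2772) + 498 = (-1295 - 2772) + 498 = -4067 + 498 = -3569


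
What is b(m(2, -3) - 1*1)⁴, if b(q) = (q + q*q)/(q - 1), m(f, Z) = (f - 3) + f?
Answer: 0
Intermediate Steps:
m(f, Z) = -3 + 2*f (m(f, Z) = (-3 + f) + f = -3 + 2*f)
b(q) = (q + q²)/(-1 + q)
b(m(2, -3) - 1*1)⁴ = (((-3 + 2*2) - 1*1)*(1 + ((-3 + 2*2) - 1*1))/(-1 + ((-3 + 2*2) - 1*1)))⁴ = (((-3 + 4) - 1)*(1 + ((-3 + 4) - 1))/(-1 + ((-3 + 4) - 1)))⁴ = ((1 - 1)*(1 + (1 - 1))/(-1 + (1 - 1)))⁴ = (0*(1 + 0)/(-1 + 0))⁴ = (0*1/(-1))⁴ = (0*(-1)*1)⁴ = 0⁴ = 0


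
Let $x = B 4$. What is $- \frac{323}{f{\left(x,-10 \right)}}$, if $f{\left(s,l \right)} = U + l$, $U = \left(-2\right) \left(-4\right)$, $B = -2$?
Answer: $\frac{323}{2} \approx 161.5$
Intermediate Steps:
$U = 8$
$x = -8$ ($x = \left(-2\right) 4 = -8$)
$f{\left(s,l \right)} = 8 + l$
$- \frac{323}{f{\left(x,-10 \right)}} = - \frac{323}{8 - 10} = - \frac{323}{-2} = \left(-323\right) \left(- \frac{1}{2}\right) = \frac{323}{2}$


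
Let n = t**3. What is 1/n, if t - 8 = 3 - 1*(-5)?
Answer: 1/4096 ≈ 0.00024414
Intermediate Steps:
t = 16 (t = 8 + (3 - 1*(-5)) = 8 + (3 + 5) = 8 + 8 = 16)
n = 4096 (n = 16**3 = 4096)
1/n = 1/4096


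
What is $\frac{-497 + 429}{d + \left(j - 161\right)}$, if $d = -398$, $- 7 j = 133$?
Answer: $\frac{2}{17} \approx 0.11765$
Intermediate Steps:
$j = -19$ ($j = \left(- \frac{1}{7}\right) 133 = -19$)
$\frac{-497 + 429}{d + \left(j - 161\right)} = \frac{-497 + 429}{-398 - 180} = - \frac{68}{-398 - 180} = - \frac{68}{-578} = \left(-68\right) \left(- \frac{1}{578}\right) = \frac{2}{17}$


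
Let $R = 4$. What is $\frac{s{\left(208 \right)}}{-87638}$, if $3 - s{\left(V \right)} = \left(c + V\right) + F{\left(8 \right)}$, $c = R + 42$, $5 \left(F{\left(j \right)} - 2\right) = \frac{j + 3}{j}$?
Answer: $\frac{10131}{3505520} \approx 0.00289$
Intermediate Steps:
$F{\left(j \right)} = 2 + \frac{3 + j}{5 j}$ ($F{\left(j \right)} = 2 + \frac{\left(j + 3\right) \frac{1}{j}}{5} = 2 + \frac{\left(3 + j\right) \frac{1}{j}}{5} = 2 + \frac{\frac{1}{j} \left(3 + j\right)}{5} = 2 + \frac{3 + j}{5 j}$)
$c = 46$ ($c = 4 + 42 = 46$)
$s{\left(V \right)} = - \frac{1811}{40} - V$ ($s{\left(V \right)} = 3 - \left(\left(46 + V\right) + \frac{3 + 11 \cdot 8}{5 \cdot 8}\right) = 3 - \left(\left(46 + V\right) + \frac{1}{5} \cdot \frac{1}{8} \left(3 + 88\right)\right) = 3 - \left(\left(46 + V\right) + \frac{1}{5} \cdot \frac{1}{8} \cdot 91\right) = 3 - \left(\left(46 + V\right) + \frac{91}{40}\right) = 3 - \left(\frac{1931}{40} + V\right) = - \frac{1811}{40} - V$)
$\frac{s{\left(208 \right)}}{-87638} = \frac{- \frac{1811}{40} - 208}{-87638} = \left(- \frac{1811}{40} - 208\right) \left(- \frac{1}{87638}\right) = \left(- \frac{10131}{40}\right) \left(- \frac{1}{87638}\right) = \frac{10131}{3505520}$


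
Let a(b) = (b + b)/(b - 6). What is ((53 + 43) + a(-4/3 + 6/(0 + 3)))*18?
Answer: 3447/2 ≈ 1723.5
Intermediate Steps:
a(b) = 2*b/(-6 + b) (a(b) = (2*b)/(-6 + b) = 2*b/(-6 + b))
((53 + 43) + a(-4/3 + 6/(0 + 3)))*18 = ((53 + 43) + 2*(-4/3 + 6/(0 + 3))/(-6 + (-4/3 + 6/(0 + 3))))*18 = (96 + 2*(-4*⅓ + 6/3)/(-6 + (-4*⅓ + 6/3)))*18 = (96 + 2*(-4/3 + 6*(⅓))/(-6 + (-4/3 + 6*(⅓))))*18 = (96 + 2*(-4/3 + 2)/(-6 + (-4/3 + 2)))*18 = (96 + 2*(⅔)/(-6 + ⅔))*18 = (96 + 2*(⅔)/(-16/3))*18 = (96 + 2*(⅔)*(-3/16))*18 = (96 - ¼)*18 = (383/4)*18 = 3447/2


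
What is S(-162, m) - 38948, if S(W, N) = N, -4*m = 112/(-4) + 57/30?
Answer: -1557659/40 ≈ -38942.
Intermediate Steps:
m = 261/40 (m = -(112/(-4) + 57/30)/4 = -(112*(-¼) + 57*(1/30))/4 = -(-28 + 19/10)/4 = -¼*(-261/10) = 261/40 ≈ 6.5250)
S(-162, m) - 38948 = 261/40 - 38948 = -1557659/40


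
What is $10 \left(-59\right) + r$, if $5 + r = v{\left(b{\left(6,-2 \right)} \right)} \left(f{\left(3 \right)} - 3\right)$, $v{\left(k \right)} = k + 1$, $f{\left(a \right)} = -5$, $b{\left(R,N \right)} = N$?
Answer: $-587$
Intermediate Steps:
$v{\left(k \right)} = 1 + k$
$r = 3$ ($r = -5 + \left(1 - 2\right) \left(-5 - 3\right) = -5 - -8 = -5 + 8 = 3$)
$10 \left(-59\right) + r = 10 \left(-59\right) + 3 = -590 + 3 = -587$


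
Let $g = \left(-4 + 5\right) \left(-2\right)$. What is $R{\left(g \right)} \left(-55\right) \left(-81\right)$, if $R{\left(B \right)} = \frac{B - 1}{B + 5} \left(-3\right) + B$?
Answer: $4455$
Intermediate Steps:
$g = -2$ ($g = 1 \left(-2\right) = -2$)
$R{\left(B \right)} = B - \frac{3 \left(-1 + B\right)}{5 + B}$ ($R{\left(B \right)} = \frac{-1 + B}{5 + B} \left(-3\right) + B = - \frac{3 \left(-1 + B\right)}{5 + B} + B = B - \frac{3 \left(-1 + B\right)}{5 + B}$)
$R{\left(g \right)} \left(-55\right) \left(-81\right) = \frac{3 + \left(-2\right)^{2} + 2 \left(-2\right)}{5 - 2} \left(-55\right) \left(-81\right) = \frac{3 + 4 - 4}{3} \left(-55\right) \left(-81\right) = \frac{1}{3} \cdot 3 \left(-55\right) \left(-81\right) = 1 \left(-55\right) \left(-81\right) = \left(-55\right) \left(-81\right) = 4455$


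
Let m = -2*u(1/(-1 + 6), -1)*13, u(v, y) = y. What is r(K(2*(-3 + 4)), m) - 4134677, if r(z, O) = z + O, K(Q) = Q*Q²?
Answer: -4134643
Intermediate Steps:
K(Q) = Q³
m = 26 (m = -2*(-1)*13 = 2*13 = 26)
r(z, O) = O + z
r(K(2*(-3 + 4)), m) - 4134677 = (26 + (2*(-3 + 4))³) - 4134677 = (26 + (2*1)³) - 4134677 = (26 + 2³) - 4134677 = (26 + 8) - 4134677 = 34 - 4134677 = -4134643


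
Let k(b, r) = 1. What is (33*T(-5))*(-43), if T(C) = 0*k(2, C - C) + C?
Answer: 7095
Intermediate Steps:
T(C) = C (T(C) = 0*1 + C = 0 + C = C)
(33*T(-5))*(-43) = (33*(-5))*(-43) = -165*(-43) = 7095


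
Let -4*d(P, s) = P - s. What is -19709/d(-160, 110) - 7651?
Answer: -1072303/135 ≈ -7943.0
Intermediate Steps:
d(P, s) = -P/4 + s/4 (d(P, s) = -(P - s)/4 = -P/4 + s/4)
-19709/d(-160, 110) - 7651 = -19709/(-1/4*(-160) + (1/4)*110) - 7651 = -19709/(40 + 55/2) - 7651 = -19709/135/2 - 7651 = -19709*2/135 - 7651 = -39418/135 - 7651 = -1072303/135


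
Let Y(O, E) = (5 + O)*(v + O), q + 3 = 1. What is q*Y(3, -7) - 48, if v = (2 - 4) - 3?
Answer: -16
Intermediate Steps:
q = -2 (q = -3 + 1 = -2)
v = -5 (v = -2 - 3 = -5)
Y(O, E) = (-5 + O)*(5 + O) (Y(O, E) = (5 + O)*(-5 + O) = (-5 + O)*(5 + O))
q*Y(3, -7) - 48 = -2*(-25 + 3**2) - 48 = -2*(-25 + 9) - 48 = -2*(-16) - 48 = 32 - 48 = -16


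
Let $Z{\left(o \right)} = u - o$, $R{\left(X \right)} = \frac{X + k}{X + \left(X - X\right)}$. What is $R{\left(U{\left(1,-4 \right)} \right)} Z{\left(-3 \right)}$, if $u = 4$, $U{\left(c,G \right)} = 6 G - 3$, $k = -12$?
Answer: $\frac{91}{9} \approx 10.111$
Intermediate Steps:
$U{\left(c,G \right)} = -3 + 6 G$
$R{\left(X \right)} = \frac{-12 + X}{X}$ ($R{\left(X \right)} = \frac{X - 12}{X + \left(X - X\right)} = \frac{-12 + X}{X + 0} = \frac{-12 + X}{X}$)
$Z{\left(o \right)} = 4 - o$
$R{\left(U{\left(1,-4 \right)} \right)} Z{\left(-3 \right)} = \frac{-12 + \left(-3 + 6 \left(-4\right)\right)}{-3 + 6 \left(-4\right)} \left(4 - -3\right) = \frac{-12 - 27}{-3 - 24} \left(4 + 3\right) = \frac{-12 - 27}{-27} \cdot 7 = \left(- \frac{1}{27}\right) \left(-39\right) 7 = \frac{13}{9} \cdot 7 = \frac{91}{9}$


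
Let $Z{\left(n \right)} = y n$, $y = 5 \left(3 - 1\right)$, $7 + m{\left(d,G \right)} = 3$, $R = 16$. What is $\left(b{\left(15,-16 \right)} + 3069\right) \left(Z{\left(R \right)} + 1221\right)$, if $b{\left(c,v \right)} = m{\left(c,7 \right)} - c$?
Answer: $4212050$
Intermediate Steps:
$m{\left(d,G \right)} = -4$ ($m{\left(d,G \right)} = -7 + 3 = -4$)
$y = 10$ ($y = 5 \cdot 2 = 10$)
$b{\left(c,v \right)} = -4 - c$
$Z{\left(n \right)} = 10 n$
$\left(b{\left(15,-16 \right)} + 3069\right) \left(Z{\left(R \right)} + 1221\right) = \left(\left(-4 - 15\right) + 3069\right) \left(10 \cdot 16 + 1221\right) = \left(\left(-4 - 15\right) + 3069\right) \left(160 + 1221\right) = \left(-19 + 3069\right) 1381 = 3050 \cdot 1381 = 4212050$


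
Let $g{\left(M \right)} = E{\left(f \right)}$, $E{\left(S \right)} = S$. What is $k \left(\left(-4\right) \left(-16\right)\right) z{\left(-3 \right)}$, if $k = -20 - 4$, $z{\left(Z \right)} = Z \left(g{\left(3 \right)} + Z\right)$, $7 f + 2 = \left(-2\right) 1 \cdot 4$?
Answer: $- \frac{142848}{7} \approx -20407.0$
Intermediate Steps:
$f = - \frac{10}{7}$ ($f = - \frac{2}{7} + \frac{\left(-2\right) 1 \cdot 4}{7} = - \frac{2}{7} + \frac{\left(-2\right) 4}{7} = - \frac{2}{7} + \frac{1}{7} \left(-8\right) = - \frac{2}{7} - \frac{8}{7} = - \frac{10}{7} \approx -1.4286$)
$g{\left(M \right)} = - \frac{10}{7}$
$z{\left(Z \right)} = Z \left(- \frac{10}{7} + Z\right)$
$k = -24$ ($k = -20 - 4 = -24$)
$k \left(\left(-4\right) \left(-16\right)\right) z{\left(-3 \right)} = - 24 \left(\left(-4\right) \left(-16\right)\right) \frac{1}{7} \left(-3\right) \left(-10 + 7 \left(-3\right)\right) = \left(-24\right) 64 \cdot \frac{1}{7} \left(-3\right) \left(-10 - 21\right) = - 1536 \cdot \frac{1}{7} \left(-3\right) \left(-31\right) = \left(-1536\right) \frac{93}{7} = - \frac{142848}{7}$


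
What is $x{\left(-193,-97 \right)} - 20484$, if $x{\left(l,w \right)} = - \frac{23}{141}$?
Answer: $- \frac{2888267}{141} \approx -20484.0$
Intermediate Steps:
$x{\left(l,w \right)} = - \frac{23}{141}$ ($x{\left(l,w \right)} = \left(-23\right) \frac{1}{141} = - \frac{23}{141}$)
$x{\left(-193,-97 \right)} - 20484 = - \frac{23}{141} - 20484 = - \frac{2888267}{141}$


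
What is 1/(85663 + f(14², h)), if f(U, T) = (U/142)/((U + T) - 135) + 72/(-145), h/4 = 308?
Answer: 13311435/1140290860799 ≈ 1.1674e-5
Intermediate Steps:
h = 1232 (h = 4*308 = 1232)
f(U, T) = -72/145 + U/(142*(-135 + T + U)) (f(U, T) = (U*(1/142))/((T + U) - 135) + 72*(-1/145) = (U/142)/(-135 + T + U) - 72/145 = U/(142*(-135 + T + U)) - 72/145 = -72/145 + U/(142*(-135 + T + U)))
1/(85663 + f(14², h)) = 1/(85663 + (1380240 - 10224*1232 - 10079*14²)/(20590*(-135 + 1232 + 14²))) = 1/(85663 + (1380240 - 12595968 - 10079*196)/(20590*(-135 + 1232 + 196))) = 1/(85663 + (1/20590)*(1380240 - 12595968 - 1975484)/1293) = 1/(85663 + (1/20590)*(1/1293)*(-13191212)) = 1/(85663 - 6595606/13311435) = 1/(1140290860799/13311435) = 13311435/1140290860799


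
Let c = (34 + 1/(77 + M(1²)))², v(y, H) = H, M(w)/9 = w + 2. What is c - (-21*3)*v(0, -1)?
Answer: 11828961/10816 ≈ 1093.7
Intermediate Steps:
M(w) = 18 + 9*w (M(w) = 9*(w + 2) = 9*(2 + w) = 18 + 9*w)
c = 12510369/10816 (c = (34 + 1/(77 + (18 + 9*1²)))² = (34 + 1/(77 + (18 + 9*1)))² = (34 + 1/(77 + (18 + 9)))² = (34 + 1/(77 + 27))² = (34 + 1/104)² = (3537/104)² = 12510369/10816 ≈ 1156.7)
c - (-21*3)*v(0, -1) = 12510369/10816 - (-21*3)*(-1) = 12510369/10816 - (-63)*(-1) = 12510369/10816 - 1*63 = 12510369/10816 - 63 = 11828961/10816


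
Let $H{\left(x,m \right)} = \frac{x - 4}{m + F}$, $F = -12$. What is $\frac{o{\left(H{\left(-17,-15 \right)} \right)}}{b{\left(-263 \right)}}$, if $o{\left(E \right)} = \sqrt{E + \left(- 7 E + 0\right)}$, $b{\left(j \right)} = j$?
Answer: $- \frac{i \sqrt{42}}{789} \approx - 0.0082139 i$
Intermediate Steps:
$H{\left(x,m \right)} = \frac{-4 + x}{-12 + m}$ ($H{\left(x,m \right)} = \frac{x - 4}{m - 12} = \frac{-4 + x}{-12 + m}$)
$o{\left(E \right)} = \sqrt{6} \sqrt{- E}$ ($o{\left(E \right)} = \sqrt{E - 7 E} = \sqrt{- 6 E} = \sqrt{6} \sqrt{- E}$)
$\frac{o{\left(H{\left(-17,-15 \right)} \right)}}{b{\left(-263 \right)}} = \frac{\sqrt{6} \sqrt{- \frac{-4 - 17}{-12 - 15}}}{-263} = \sqrt{6} \sqrt{- \frac{-21}{-27}} \left(- \frac{1}{263}\right) = \sqrt{6} \sqrt{- \frac{\left(-1\right) \left(-21\right)}{27}} \left(- \frac{1}{263}\right) = \sqrt{6} \sqrt{\left(-1\right) \frac{7}{9}} \left(- \frac{1}{263}\right) = \sqrt{6} \sqrt{- \frac{7}{9}} \left(- \frac{1}{263}\right) = \sqrt{6} \frac{i \sqrt{7}}{3} \left(- \frac{1}{263}\right) = \frac{i \sqrt{42}}{3} \left(- \frac{1}{263}\right) = - \frac{i \sqrt{42}}{789}$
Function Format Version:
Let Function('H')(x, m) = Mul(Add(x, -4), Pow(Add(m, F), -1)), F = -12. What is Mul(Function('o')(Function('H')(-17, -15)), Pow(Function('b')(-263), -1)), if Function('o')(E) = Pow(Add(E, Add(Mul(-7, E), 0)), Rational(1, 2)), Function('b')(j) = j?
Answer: Mul(Rational(-1, 789), I, Pow(42, Rational(1, 2))) ≈ Mul(-0.0082139, I)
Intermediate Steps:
Function('H')(x, m) = Mul(Pow(Add(-12, m), -1), Add(-4, x)) (Function('H')(x, m) = Mul(Add(x, -4), Pow(Add(m, -12), -1)) = Mul(Add(-4, x), Pow(Add(-12, m), -1)) = Mul(Pow(Add(-12, m), -1), Add(-4, x)))
Function('o')(E) = Mul(Pow(6, Rational(1, 2)), Pow(Mul(-1, E), Rational(1, 2))) (Function('o')(E) = Pow(Add(E, Mul(-7, E)), Rational(1, 2)) = Pow(Mul(-6, E), Rational(1, 2)) = Mul(Pow(6, Rational(1, 2)), Pow(Mul(-1, E), Rational(1, 2))))
Mul(Function('o')(Function('H')(-17, -15)), Pow(Function('b')(-263), -1)) = Mul(Mul(Pow(6, Rational(1, 2)), Pow(Mul(-1, Mul(Pow(Add(-12, -15), -1), Add(-4, -17))), Rational(1, 2))), Pow(-263, -1)) = Mul(Mul(Pow(6, Rational(1, 2)), Pow(Mul(-1, Mul(Pow(-27, -1), -21)), Rational(1, 2))), Rational(-1, 263)) = Mul(Mul(Pow(6, Rational(1, 2)), Pow(Mul(-1, Mul(Rational(-1, 27), -21)), Rational(1, 2))), Rational(-1, 263)) = Mul(Mul(Pow(6, Rational(1, 2)), Pow(Mul(-1, Rational(7, 9)), Rational(1, 2))), Rational(-1, 263)) = Mul(Mul(Pow(6, Rational(1, 2)), Pow(Rational(-7, 9), Rational(1, 2))), Rational(-1, 263)) = Mul(Mul(Pow(6, Rational(1, 2)), Mul(Rational(1, 3), I, Pow(7, Rational(1, 2)))), Rational(-1, 263)) = Mul(Mul(Rational(1, 3), I, Pow(42, Rational(1, 2))), Rational(-1, 263)) = Mul(Rational(-1, 789), I, Pow(42, Rational(1, 2)))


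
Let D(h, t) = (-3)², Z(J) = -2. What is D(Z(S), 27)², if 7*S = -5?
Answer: 81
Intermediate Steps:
S = -5/7 (S = (⅐)*(-5) = -5/7 ≈ -0.71429)
D(h, t) = 9
D(Z(S), 27)² = 9² = 81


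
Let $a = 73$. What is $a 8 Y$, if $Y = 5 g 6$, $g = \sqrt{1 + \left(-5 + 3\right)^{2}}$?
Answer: $17520 \sqrt{5} \approx 39176.0$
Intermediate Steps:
$g = \sqrt{5}$ ($g = \sqrt{1 + \left(-2\right)^{2}} = \sqrt{1 + 4} = \sqrt{5} \approx 2.2361$)
$Y = 30 \sqrt{5}$ ($Y = 5 \sqrt{5} \cdot 6 = 30 \sqrt{5} \approx 67.082$)
$a 8 Y = 73 \cdot 8 \cdot 30 \sqrt{5} = 584 \cdot 30 \sqrt{5} = 17520 \sqrt{5}$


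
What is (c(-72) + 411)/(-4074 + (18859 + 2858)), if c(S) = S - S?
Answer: 137/5881 ≈ 0.023295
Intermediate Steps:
c(S) = 0
(c(-72) + 411)/(-4074 + (18859 + 2858)) = (0 + 411)/(-4074 + (18859 + 2858)) = 411/(-4074 + 21717) = 411/17643 = 411*(1/17643) = 137/5881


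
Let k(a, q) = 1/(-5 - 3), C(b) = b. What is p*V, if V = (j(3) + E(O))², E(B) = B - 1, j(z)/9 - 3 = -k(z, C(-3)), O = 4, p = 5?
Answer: 310005/64 ≈ 4843.8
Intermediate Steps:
k(a, q) = -⅛ (k(a, q) = 1/(-8) = -⅛)
j(z) = 225/8 (j(z) = 27 + 9*(-1*(-⅛)) = 27 + 9*(⅛) = 27 + 9/8 = 225/8)
E(B) = -1 + B
V = 62001/64 (V = (225/8 + (-1 + 4))² = (225/8 + 3)² = (249/8)² = 62001/64 ≈ 968.77)
p*V = 5*(62001/64) = 310005/64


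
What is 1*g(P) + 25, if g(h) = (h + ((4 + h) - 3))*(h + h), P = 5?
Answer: 135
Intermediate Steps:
g(h) = 2*h*(1 + 2*h) (g(h) = (h + (1 + h))*(2*h) = (1 + 2*h)*(2*h) = 2*h*(1 + 2*h))
1*g(P) + 25 = 1*(2*5*(1 + 2*5)) + 25 = 1*(2*5*(1 + 10)) + 25 = 1*(2*5*11) + 25 = 1*110 + 25 = 110 + 25 = 135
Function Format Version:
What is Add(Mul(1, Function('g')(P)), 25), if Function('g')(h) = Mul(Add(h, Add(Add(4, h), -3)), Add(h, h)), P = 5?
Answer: 135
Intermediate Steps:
Function('g')(h) = Mul(2, h, Add(1, Mul(2, h))) (Function('g')(h) = Mul(Add(h, Add(1, h)), Mul(2, h)) = Mul(Add(1, Mul(2, h)), Mul(2, h)) = Mul(2, h, Add(1, Mul(2, h))))
Add(Mul(1, Function('g')(P)), 25) = Add(Mul(1, Mul(2, 5, Add(1, Mul(2, 5)))), 25) = Add(Mul(1, Mul(2, 5, Add(1, 10))), 25) = Add(Mul(1, Mul(2, 5, 11)), 25) = Add(Mul(1, 110), 25) = Add(110, 25) = 135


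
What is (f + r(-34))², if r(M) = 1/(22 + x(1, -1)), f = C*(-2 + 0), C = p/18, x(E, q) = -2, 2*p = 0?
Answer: 1/400 ≈ 0.0025000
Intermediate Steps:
p = 0 (p = (½)*0 = 0)
C = 0 (C = 0/18 = 0*(1/18) = 0)
f = 0 (f = 0*(-2 + 0) = 0*(-2) = 0)
r(M) = 1/20 (r(M) = 1/(22 - 2) = 1/20)
(f + r(-34))² = (0 + 1/20)² = (1/20)² = 1/400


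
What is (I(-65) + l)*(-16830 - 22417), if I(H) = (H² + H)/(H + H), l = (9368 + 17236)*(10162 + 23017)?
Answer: -34643094714748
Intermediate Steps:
l = 882694116 (l = 26604*33179 = 882694116)
I(H) = (H + H²)/(2*H) (I(H) = (H + H²)/((2*H)) = (H + H²)*(1/(2*H)) = (H + H²)/(2*H))
(I(-65) + l)*(-16830 - 22417) = ((½ + (½)*(-65)) + 882694116)*(-16830 - 22417) = ((½ - 65/2) + 882694116)*(-39247) = (-32 + 882694116)*(-39247) = 882694084*(-39247) = -34643094714748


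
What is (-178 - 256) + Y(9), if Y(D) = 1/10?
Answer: -4339/10 ≈ -433.90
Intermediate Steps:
Y(D) = ⅒
(-178 - 256) + Y(9) = (-178 - 256) + ⅒ = -434 + ⅒ = -4339/10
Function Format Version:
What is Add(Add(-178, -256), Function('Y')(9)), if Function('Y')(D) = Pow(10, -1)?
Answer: Rational(-4339, 10) ≈ -433.90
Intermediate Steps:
Function('Y')(D) = Rational(1, 10)
Add(Add(-178, -256), Function('Y')(9)) = Add(Add(-178, -256), Rational(1, 10)) = Add(-434, Rational(1, 10)) = Rational(-4339, 10)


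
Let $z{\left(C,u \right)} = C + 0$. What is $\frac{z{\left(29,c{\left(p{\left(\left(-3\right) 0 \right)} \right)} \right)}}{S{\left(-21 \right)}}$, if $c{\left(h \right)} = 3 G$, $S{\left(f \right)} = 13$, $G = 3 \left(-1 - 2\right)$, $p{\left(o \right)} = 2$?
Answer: $\frac{29}{13} \approx 2.2308$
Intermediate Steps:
$G = -9$ ($G = 3 \left(-3\right) = -9$)
$c{\left(h \right)} = -27$ ($c{\left(h \right)} = 3 \left(-9\right) = -27$)
$z{\left(C,u \right)} = C$
$\frac{z{\left(29,c{\left(p{\left(\left(-3\right) 0 \right)} \right)} \right)}}{S{\left(-21 \right)}} = \frac{29}{13}$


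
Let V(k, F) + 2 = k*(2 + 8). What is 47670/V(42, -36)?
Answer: 23835/209 ≈ 114.04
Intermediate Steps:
V(k, F) = -2 + 10*k (V(k, F) = -2 + k*(2 + 8) = -2 + k*10 = -2 + 10*k)
47670/V(42, -36) = 47670/(-2 + 10*42) = 47670/(-2 + 420) = 47670/418 = 47670*(1/418) = 23835/209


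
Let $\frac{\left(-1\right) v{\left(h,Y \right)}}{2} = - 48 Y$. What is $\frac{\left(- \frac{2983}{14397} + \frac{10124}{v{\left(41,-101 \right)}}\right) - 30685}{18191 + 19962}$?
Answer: $- \frac{356966288093}{443825302728} \approx -0.80429$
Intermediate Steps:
$v{\left(h,Y \right)} = 96 Y$ ($v{\left(h,Y \right)} = - 2 \left(- 48 Y\right) = 96 Y$)
$\frac{\left(- \frac{2983}{14397} + \frac{10124}{v{\left(41,-101 \right)}}\right) - 30685}{18191 + 19962} = \frac{\left(- \frac{2983}{14397} + \frac{10124}{96 \left(-101\right)}\right) - 30685}{18191 + 19962} = \frac{\left(\left(-2983\right) \frac{1}{14397} + \frac{10124}{-9696}\right) - 30685}{38153} = \left(\left(- \frac{2983}{14397} + 10124 \left(- \frac{1}{9696}\right)\right) - 30685\right) \frac{1}{38153} = \left(\left(- \frac{2983}{14397} - \frac{2531}{2424}\right) - 30685\right) \frac{1}{38153} = \left(- \frac{14556533}{11632776} - 30685\right) \frac{1}{38153} = \left(- \frac{356966288093}{11632776}\right) \frac{1}{38153} = - \frac{356966288093}{443825302728}$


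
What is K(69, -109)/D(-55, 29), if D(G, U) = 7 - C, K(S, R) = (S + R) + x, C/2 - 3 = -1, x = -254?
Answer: -98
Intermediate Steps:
C = 4 (C = 6 + 2*(-1) = 6 - 2 = 4)
K(S, R) = -254 + R + S (K(S, R) = (S + R) - 254 = (R + S) - 254 = -254 + R + S)
D(G, U) = 3 (D(G, U) = 7 - 1*4 = 7 - 4 = 3)
K(69, -109)/D(-55, 29) = (-254 - 109 + 69)/3 = -294*⅓ = -98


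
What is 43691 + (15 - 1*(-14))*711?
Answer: 64310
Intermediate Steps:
43691 + (15 - 1*(-14))*711 = 43691 + (15 + 14)*711 = 43691 + 29*711 = 43691 + 20619 = 64310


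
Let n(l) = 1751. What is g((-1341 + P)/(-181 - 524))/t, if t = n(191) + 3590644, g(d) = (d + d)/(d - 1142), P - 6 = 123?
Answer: -404/481319859285 ≈ -8.3936e-10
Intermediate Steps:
P = 129 (P = 6 + 123 = 129)
g(d) = 2*d/(-1142 + d) (g(d) = (2*d)/(-1142 + d) = 2*d/(-1142 + d))
t = 3592395 (t = 1751 + 3590644 = 3592395)
g((-1341 + P)/(-181 - 524))/t = (2*((-1341 + 129)/(-181 - 524))/(-1142 + (-1341 + 129)/(-181 - 524)))/3592395 = (2*(-1212/(-705))/(-1142 - 1212/(-705)))*(1/3592395) = (2*(-1212*(-1/705))/(-1142 - 1212*(-1/705)))*(1/3592395) = (2*(404/235)/(-1142 + 404/235))*(1/3592395) = (2*(404/235)/(-267966/235))*(1/3592395) = (2*(404/235)*(-235/267966))*(1/3592395) = -404/133983*1/3592395 = -404/481319859285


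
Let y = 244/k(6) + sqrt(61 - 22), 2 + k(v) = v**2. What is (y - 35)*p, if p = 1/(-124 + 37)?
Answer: 473/1479 - sqrt(39)/87 ≈ 0.24803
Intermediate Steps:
k(v) = -2 + v**2
y = 122/17 + sqrt(39) (y = 244/(-2 + 6**2) + sqrt(61 - 22) = 244/(-2 + 36) + sqrt(39) = 244/34 + sqrt(39) = 244*(1/34) + sqrt(39) = 122/17 + sqrt(39) ≈ 13.421)
p = -1/87 (p = 1/(-87) = -1/87 ≈ -0.011494)
(y - 35)*p = ((122/17 + sqrt(39)) - 35)*(-1/87) = (-473/17 + sqrt(39))*(-1/87) = 473/1479 - sqrt(39)/87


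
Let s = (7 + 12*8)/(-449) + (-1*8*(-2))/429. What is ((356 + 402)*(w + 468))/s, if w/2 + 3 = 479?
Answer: -207329539560/37003 ≈ -5.6030e+6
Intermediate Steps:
w = 952 (w = -6 + 2*479 = -6 + 958 = 952)
s = -37003/192621 (s = (7 + 96)*(-1/449) - 8*(-2)*(1/429) = 103*(-1/449) + 16*(1/429) = -103/449 + 16/429 = -37003/192621 ≈ -0.19210)
((356 + 402)*(w + 468))/s = ((356 + 402)*(952 + 468))/(-37003/192621) = (758*1420)*(-192621/37003) = 1076360*(-192621/37003) = -207329539560/37003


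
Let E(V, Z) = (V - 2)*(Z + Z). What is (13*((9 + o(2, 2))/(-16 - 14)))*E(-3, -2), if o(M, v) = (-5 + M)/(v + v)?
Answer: -143/2 ≈ -71.500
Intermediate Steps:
o(M, v) = (-5 + M)/(2*v) (o(M, v) = (-5 + M)/((2*v)) = (-5 + M)*(1/(2*v)) = (-5 + M)/(2*v))
E(V, Z) = 2*Z*(-2 + V) (E(V, Z) = (-2 + V)*(2*Z) = 2*Z*(-2 + V))
(13*((9 + o(2, 2))/(-16 - 14)))*E(-3, -2) = (13*((9 + (½)*(-5 + 2)/2)/(-16 - 14)))*(2*(-2)*(-2 - 3)) = (13*((9 + (½)*(½)*(-3))/(-30)))*(2*(-2)*(-5)) = (13*((9 - ¾)*(-1/30)))*20 = (13*((33/4)*(-1/30)))*20 = (13*(-11/40))*20 = -143/40*20 = -143/2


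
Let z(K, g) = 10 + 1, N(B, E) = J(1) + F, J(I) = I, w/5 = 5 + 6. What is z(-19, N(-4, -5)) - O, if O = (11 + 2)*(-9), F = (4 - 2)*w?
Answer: 128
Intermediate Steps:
w = 55 (w = 5*(5 + 6) = 5*11 = 55)
F = 110 (F = (4 - 2)*55 = 2*55 = 110)
N(B, E) = 111 (N(B, E) = 1 + 110 = 111)
z(K, g) = 11
O = -117 (O = 13*(-9) = -117)
z(-19, N(-4, -5)) - O = 11 - 1*(-117) = 11 + 117 = 128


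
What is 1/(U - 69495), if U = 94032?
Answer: 1/24537 ≈ 4.0755e-5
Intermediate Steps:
1/(U - 69495) = 1/(94032 - 69495) = 1/24537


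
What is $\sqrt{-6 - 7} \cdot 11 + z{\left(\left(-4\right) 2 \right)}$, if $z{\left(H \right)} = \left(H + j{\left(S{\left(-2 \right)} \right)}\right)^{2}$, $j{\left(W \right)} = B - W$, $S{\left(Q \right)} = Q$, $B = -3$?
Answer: $81 + 11 i \sqrt{13} \approx 81.0 + 39.661 i$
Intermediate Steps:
$j{\left(W \right)} = -3 - W$
$z{\left(H \right)} = \left(-1 + H\right)^{2}$ ($z{\left(H \right)} = \left(H - 1\right)^{2} = \left(-1 + H\right)^{2}$)
$\sqrt{-6 - 7} \cdot 11 + z{\left(\left(-4\right) 2 \right)} = \sqrt{-6 - 7} \cdot 11 + \left(-1 - 8\right)^{2} = \sqrt{-13} \cdot 11 + \left(-1 - 8\right)^{2} = i \sqrt{13} \cdot 11 + \left(-9\right)^{2} = 11 i \sqrt{13} + 81 = 81 + 11 i \sqrt{13}$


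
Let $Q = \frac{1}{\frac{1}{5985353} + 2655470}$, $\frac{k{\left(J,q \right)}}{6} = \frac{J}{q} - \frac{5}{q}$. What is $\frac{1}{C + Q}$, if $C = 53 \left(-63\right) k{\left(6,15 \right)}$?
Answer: $- \frac{79469626654555}{106139633329896893} \approx -0.00074873$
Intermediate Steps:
$k{\left(J,q \right)} = - \frac{30}{q} + \frac{6 J}{q}$ ($k{\left(J,q \right)} = 6 \left(\frac{J}{q} - \frac{5}{q}\right) = 6 \left(- \frac{5}{q} + \frac{J}{q}\right) = - \frac{30}{q} + \frac{6 J}{q}$)
$C = - \frac{6678}{5}$ ($C = 53 \left(-63\right) \frac{6 \left(-5 + 6\right)}{15} = - 3339 \cdot 6 \cdot \frac{1}{15} \cdot 1 = \left(-3339\right) \frac{2}{5} = - \frac{6678}{5} \approx -1335.6$)
$Q = \frac{5985353}{15893925330911}$ ($Q = \frac{1}{\frac{1}{5985353} + 2655470} = \frac{1}{\frac{15893925330911}{5985353}} = \frac{5985353}{15893925330911} \approx 3.7658 \cdot 10^{-7}$)
$\frac{1}{C + Q} = \frac{1}{- \frac{6678}{5} + \frac{5985353}{15893925330911}} = \frac{1}{- \frac{106139633329896893}{79469626654555}} = - \frac{79469626654555}{106139633329896893}$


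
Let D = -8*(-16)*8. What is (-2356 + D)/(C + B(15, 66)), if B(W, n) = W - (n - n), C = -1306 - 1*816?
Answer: 1332/2107 ≈ 0.63218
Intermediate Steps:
D = 1024 (D = 128*8 = 1024)
C = -2122 (C = -1306 - 816 = -2122)
B(W, n) = W (B(W, n) = W - 1*0 = W + 0 = W)
(-2356 + D)/(C + B(15, 66)) = (-2356 + 1024)/(-2122 + 15) = -1332/(-2107) = -1332*(-1/2107) = 1332/2107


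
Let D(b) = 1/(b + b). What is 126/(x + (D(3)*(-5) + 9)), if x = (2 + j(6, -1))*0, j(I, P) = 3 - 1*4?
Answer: 108/7 ≈ 15.429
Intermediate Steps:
D(b) = 1/(2*b)
j(I, P) = -1 (j(I, P) = 3 - 4 = -1)
x = 0 (x = (2 - 1)*0 = 1*0 = 0)
126/(x + (D(3)*(-5) + 9)) = 126/(0 + (((1/2)/3)*(-5) + 9)) = 126/(0 + (((1/2)*(1/3))*(-5) + 9)) = 126/(0 + ((1/6)*(-5) + 9)) = 126/(0 + (-5/6 + 9)) = 126/(0 + 49/6) = 126/(49/6) = (6/49)*126 = 108/7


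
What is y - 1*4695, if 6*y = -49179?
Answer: -25783/2 ≈ -12892.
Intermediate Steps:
y = -16393/2 (y = (⅙)*(-49179) = -16393/2 ≈ -8196.5)
y - 1*4695 = -16393/2 - 1*4695 = -16393/2 - 4695 = -25783/2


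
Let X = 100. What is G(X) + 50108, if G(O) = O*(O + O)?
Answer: 70108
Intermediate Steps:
G(O) = 2*O² (G(O) = O*(2*O) = 2*O²)
G(X) + 50108 = 2*100² + 50108 = 2*10000 + 50108 = 20000 + 50108 = 70108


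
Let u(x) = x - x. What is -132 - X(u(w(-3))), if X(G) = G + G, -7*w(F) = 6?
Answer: -132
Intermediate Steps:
w(F) = -6/7 (w(F) = -1/7*6 = -6/7)
u(x) = 0
X(G) = 2*G
-132 - X(u(w(-3))) = -132 - 2*0 = -132 - 1*0 = -132 + 0 = -132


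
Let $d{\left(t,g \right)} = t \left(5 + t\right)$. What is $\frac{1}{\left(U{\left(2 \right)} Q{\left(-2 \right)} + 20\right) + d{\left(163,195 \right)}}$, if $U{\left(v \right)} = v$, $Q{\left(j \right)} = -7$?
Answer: $\frac{1}{27390} \approx 3.651 \cdot 10^{-5}$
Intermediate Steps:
$\frac{1}{\left(U{\left(2 \right)} Q{\left(-2 \right)} + 20\right) + d{\left(163,195 \right)}} = \frac{1}{\left(2 \left(-7\right) + 20\right) + 163 \left(5 + 163\right)} = \frac{1}{\left(-14 + 20\right) + 163 \cdot 168} = \frac{1}{6 + 27384} = \frac{1}{27390}$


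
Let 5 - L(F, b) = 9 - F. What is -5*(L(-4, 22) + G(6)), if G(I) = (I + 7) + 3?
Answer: -40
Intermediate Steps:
L(F, b) = -4 + F (L(F, b) = 5 - (9 - F) = 5 + (-9 + F) = -4 + F)
G(I) = 10 + I (G(I) = (7 + I) + 3 = 10 + I)
-5*(L(-4, 22) + G(6)) = -5*((-4 - 4) + (10 + 6)) = -5*(-8 + 16) = -5*8 = -40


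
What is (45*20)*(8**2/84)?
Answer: 4800/7 ≈ 685.71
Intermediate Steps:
(45*20)*(8**2/84) = 900*(64*(1/84)) = 900*(16/21) = 4800/7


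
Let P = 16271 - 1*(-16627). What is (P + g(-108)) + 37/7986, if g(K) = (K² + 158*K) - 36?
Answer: 219311569/7986 ≈ 27462.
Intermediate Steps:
P = 32898 (P = 16271 + 16627 = 32898)
g(K) = -36 + K² + 158*K
(P + g(-108)) + 37/7986 = (32898 + (-36 + (-108)² + 158*(-108))) + 37/7986 = (32898 + (-36 + 11664 - 17064)) + 37*(1/7986) = (32898 - 5436) + 37/7986 = 27462 + 37/7986 = 219311569/7986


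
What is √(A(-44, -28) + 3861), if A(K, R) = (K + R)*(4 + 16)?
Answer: 3*√269 ≈ 49.204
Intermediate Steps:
A(K, R) = 20*K + 20*R (A(K, R) = (K + R)*20 = 20*K + 20*R)
√(A(-44, -28) + 3861) = √((20*(-44) + 20*(-28)) + 3861) = √((-880 - 560) + 3861) = √(-1440 + 3861) = √2421 = 3*√269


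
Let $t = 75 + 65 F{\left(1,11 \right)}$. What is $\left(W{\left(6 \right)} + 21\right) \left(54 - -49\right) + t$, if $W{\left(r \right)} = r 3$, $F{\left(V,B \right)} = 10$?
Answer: $4742$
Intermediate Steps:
$W{\left(r \right)} = 3 r$
$t = 725$ ($t = 75 + 65 \cdot 10 = 75 + 650 = 725$)
$\left(W{\left(6 \right)} + 21\right) \left(54 - -49\right) + t = \left(3 \cdot 6 + 21\right) \left(54 - -49\right) + 725 = \left(18 + 21\right) \left(54 + 49\right) + 725 = 39 \cdot 103 + 725 = 4017 + 725 = 4742$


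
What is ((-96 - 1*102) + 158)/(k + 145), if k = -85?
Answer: -⅔ ≈ -0.66667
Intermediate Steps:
((-96 - 1*102) + 158)/(k + 145) = ((-96 - 1*102) + 158)/(-85 + 145) = ((-96 - 102) + 158)/60 = (-198 + 158)*(1/60) = -40*1/60 = -⅔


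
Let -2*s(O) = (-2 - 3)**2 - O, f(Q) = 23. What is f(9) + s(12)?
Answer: 33/2 ≈ 16.500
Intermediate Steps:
s(O) = -25/2 + O/2 (s(O) = -((-2 - 3)**2 - O)/2 = -((-5)**2 - O)/2 = -(25 - O)/2 = -25/2 + O/2)
f(9) + s(12) = 23 + (-25/2 + (1/2)*12) = 23 + (-25/2 + 6) = 23 - 13/2 = 33/2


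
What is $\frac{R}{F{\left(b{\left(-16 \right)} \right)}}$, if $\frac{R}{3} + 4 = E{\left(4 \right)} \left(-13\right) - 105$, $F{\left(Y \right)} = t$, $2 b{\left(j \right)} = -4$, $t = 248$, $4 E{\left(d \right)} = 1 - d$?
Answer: $- \frac{1191}{992} \approx -1.2006$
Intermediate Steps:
$E{\left(d \right)} = \frac{1}{4} - \frac{d}{4}$ ($E{\left(d \right)} = \frac{1 - d}{4} = \frac{1}{4} - \frac{d}{4}$)
$b{\left(j \right)} = -2$ ($b{\left(j \right)} = \frac{1}{2} \left(-4\right) = -2$)
$F{\left(Y \right)} = 248$
$R = - \frac{1191}{4}$ ($R = -12 + 3 \left(\left(\frac{1}{4} - 1\right) \left(-13\right) - 105\right) = -12 + 3 \left(\left(- \frac{3}{4}\right) \left(-13\right) - 105\right) = -12 + 3 \left(\frac{39}{4} - 105\right) = -12 + 3 \left(- \frac{381}{4}\right) = -12 - \frac{1143}{4} = - \frac{1191}{4} \approx -297.75$)
$\frac{R}{F{\left(b{\left(-16 \right)} \right)}} = - \frac{1191}{4 \cdot 248} = \left(- \frac{1191}{4}\right) \frac{1}{248} = - \frac{1191}{992}$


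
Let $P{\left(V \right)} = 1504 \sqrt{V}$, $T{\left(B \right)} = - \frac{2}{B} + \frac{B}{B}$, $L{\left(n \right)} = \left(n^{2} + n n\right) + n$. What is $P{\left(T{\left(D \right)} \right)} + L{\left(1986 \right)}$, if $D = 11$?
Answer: $7890378 + \frac{4512 \sqrt{11}}{11} \approx 7.8917 \cdot 10^{6}$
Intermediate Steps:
$L{\left(n \right)} = n + 2 n^{2}$ ($L{\left(n \right)} = \left(n^{2} + n^{2}\right) + n = 2 n^{2} + n = n + 2 n^{2}$)
$T{\left(B \right)} = 1 - \frac{2}{B}$ ($T{\left(B \right)} = - \frac{2}{B} + 1 = 1 - \frac{2}{B}$)
$P{\left(T{\left(D \right)} \right)} + L{\left(1986 \right)} = 1504 \sqrt{\frac{-2 + 11}{11}} + 1986 \left(1 + 2 \cdot 1986\right) = 1504 \sqrt{\frac{1}{11} \cdot 9} + 1986 \left(1 + 3972\right) = 1504 \sqrt{\frac{9}{11}} + 1986 \cdot 3973 = 1504 \frac{3 \sqrt{11}}{11} + 7890378 = \frac{4512 \sqrt{11}}{11} + 7890378 = 7890378 + \frac{4512 \sqrt{11}}{11}$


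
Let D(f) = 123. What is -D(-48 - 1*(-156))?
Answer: -123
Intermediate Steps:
-D(-48 - 1*(-156)) = -1*123 = -123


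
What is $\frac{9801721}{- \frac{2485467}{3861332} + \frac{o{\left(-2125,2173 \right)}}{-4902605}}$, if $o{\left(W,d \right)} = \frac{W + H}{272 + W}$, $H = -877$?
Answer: $- \frac{343828445480795579948180}{22579303822383019} \approx -1.5228 \cdot 10^{7}$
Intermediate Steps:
$o{\left(W,d \right)} = \frac{-877 + W}{272 + W}$ ($o{\left(W,d \right)} = \frac{W - 877}{272 + W} = \frac{-877 + W}{272 + W}$)
$\frac{9801721}{- \frac{2485467}{3861332} + \frac{o{\left(-2125,2173 \right)}}{-4902605}} = \frac{9801721}{- \frac{2485467}{3861332} + \frac{\frac{1}{272 - 2125} \left(-877 - 2125\right)}{-4902605}} = \frac{9801721}{\left(-2485467\right) \frac{1}{3861332} + \frac{1}{-1853} \left(-3002\right) \left(- \frac{1}{4902605}\right)} = \frac{9801721}{- \frac{2485467}{3861332} + \left(- \frac{1}{1853}\right) \left(-3002\right) \left(- \frac{1}{4902605}\right)} = \frac{9801721}{- \frac{2485467}{3861332} + \frac{3002}{1853} \left(- \frac{1}{4902605}\right)} = \frac{9801721}{- \frac{2485467}{3861332} - \frac{3002}{9084527065}} = \frac{9801721}{- \frac{22579303822383019}{35078375060950580}} = 9801721 \left(- \frac{35078375060950580}{22579303822383019}\right) = - \frac{343828445480795579948180}{22579303822383019}$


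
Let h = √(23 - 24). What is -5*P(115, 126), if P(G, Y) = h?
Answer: -5*I ≈ -5.0*I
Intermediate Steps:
h = I (h = √(-1) = I ≈ 1.0*I)
P(G, Y) = I
-5*P(115, 126) = -5*I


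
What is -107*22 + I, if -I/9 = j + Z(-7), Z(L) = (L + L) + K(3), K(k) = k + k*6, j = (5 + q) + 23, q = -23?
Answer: -2462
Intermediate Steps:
j = 5 (j = (5 - 23) + 23 = -18 + 23 = 5)
K(k) = 7*k (K(k) = k + 6*k = 7*k)
Z(L) = 21 + 2*L (Z(L) = (L + L) + 7*3 = 2*L + 21 = 21 + 2*L)
I = -108 (I = -9*(5 + (21 + 2*(-7))) = -9*(5 + (21 - 14)) = -9*(5 + 7) = -9*12 = -108)
-107*22 + I = -107*22 - 108 = -2354 - 108 = -2462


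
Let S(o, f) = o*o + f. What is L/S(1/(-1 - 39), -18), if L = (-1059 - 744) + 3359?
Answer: -2489600/28799 ≈ -86.447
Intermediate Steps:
L = 1556 (L = -1803 + 3359 = 1556)
S(o, f) = f + o² (S(o, f) = o² + f = f + o²)
L/S(1/(-1 - 39), -18) = 1556/(-18 + (1/(-1 - 39))²) = 1556/(-18 + (1/(-40))²) = 1556/(-18 + (-1/40)²) = 1556/(-18 + 1/1600) = 1556/(-28799/1600) = 1556*(-1600/28799) = -2489600/28799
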